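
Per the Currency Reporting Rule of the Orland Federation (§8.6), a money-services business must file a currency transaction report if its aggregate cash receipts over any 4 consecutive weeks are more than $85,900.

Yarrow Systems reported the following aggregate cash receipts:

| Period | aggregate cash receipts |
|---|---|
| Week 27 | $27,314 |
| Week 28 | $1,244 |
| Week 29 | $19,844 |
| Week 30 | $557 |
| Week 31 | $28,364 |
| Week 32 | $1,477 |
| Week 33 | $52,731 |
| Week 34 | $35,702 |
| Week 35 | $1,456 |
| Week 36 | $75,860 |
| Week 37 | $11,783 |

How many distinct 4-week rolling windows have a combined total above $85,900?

4

Week 27–Week 30: $27,314 + $1,244 + $19,844 + $557 = $48,959 (under)
Week 28–Week 31: $1,244 + $19,844 + $557 + $28,364 = $50,009 (under)
Week 29–Week 32: $19,844 + $557 + $28,364 + $1,477 = $50,242 (under)
Week 30–Week 33: $557 + $28,364 + $1,477 + $52,731 = $83,129 (under)
Week 31–Week 34: $28,364 + $1,477 + $52,731 + $35,702 = $118,274 (over)
Week 32–Week 35: $1,477 + $52,731 + $35,702 + $1,456 = $91,366 (over)
Week 33–Week 36: $52,731 + $35,702 + $1,456 + $75,860 = $165,749 (over)
Week 34–Week 37: $35,702 + $1,456 + $75,860 + $11,783 = $124,801 (over)
4 windows exceed the threshold.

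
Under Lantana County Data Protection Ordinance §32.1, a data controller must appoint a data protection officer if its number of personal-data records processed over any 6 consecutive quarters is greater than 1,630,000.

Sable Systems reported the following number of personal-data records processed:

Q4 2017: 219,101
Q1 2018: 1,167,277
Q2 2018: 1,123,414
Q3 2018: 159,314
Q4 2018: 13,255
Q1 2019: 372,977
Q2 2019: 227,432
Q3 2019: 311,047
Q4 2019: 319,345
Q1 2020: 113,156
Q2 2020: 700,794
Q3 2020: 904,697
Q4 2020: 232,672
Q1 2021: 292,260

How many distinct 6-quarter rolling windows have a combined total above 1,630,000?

7

Q4 2017–Q1 2019: 219,101 + 1,167,277 + 1,123,414 + 159,314 + 13,255 + 372,977 = 3,055,338 (over)
Q1 2018–Q2 2019: 1,167,277 + 1,123,414 + 159,314 + 13,255 + 372,977 + 227,432 = 3,063,669 (over)
Q2 2018–Q3 2019: 1,123,414 + 159,314 + 13,255 + 372,977 + 227,432 + 311,047 = 2,207,439 (over)
Q3 2018–Q4 2019: 159,314 + 13,255 + 372,977 + 227,432 + 311,047 + 319,345 = 1,403,370 (under)
Q4 2018–Q1 2020: 13,255 + 372,977 + 227,432 + 311,047 + 319,345 + 113,156 = 1,357,212 (under)
Q1 2019–Q2 2020: 372,977 + 227,432 + 311,047 + 319,345 + 113,156 + 700,794 = 2,044,751 (over)
Q2 2019–Q3 2020: 227,432 + 311,047 + 319,345 + 113,156 + 700,794 + 904,697 = 2,576,471 (over)
Q3 2019–Q4 2020: 311,047 + 319,345 + 113,156 + 700,794 + 904,697 + 232,672 = 2,581,711 (over)
Q4 2019–Q1 2021: 319,345 + 113,156 + 700,794 + 904,697 + 232,672 + 292,260 = 2,562,924 (over)
7 windows exceed the threshold.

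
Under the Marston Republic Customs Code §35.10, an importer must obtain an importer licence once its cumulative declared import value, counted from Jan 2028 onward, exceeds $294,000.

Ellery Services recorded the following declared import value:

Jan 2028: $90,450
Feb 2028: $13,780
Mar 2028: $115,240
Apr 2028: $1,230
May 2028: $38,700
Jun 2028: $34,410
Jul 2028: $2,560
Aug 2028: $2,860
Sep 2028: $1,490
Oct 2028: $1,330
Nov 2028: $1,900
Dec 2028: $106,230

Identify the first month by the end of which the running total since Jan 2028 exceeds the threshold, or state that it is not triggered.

Through Jan 2028: $90,450
Through Feb 2028: $104,230
Through Mar 2028: $219,470
Through Apr 2028: $220,700
Through May 2028: $259,400
Through Jun 2028: $293,810
Through Jul 2028: $296,370 ← exceeds threshold

Jul 2028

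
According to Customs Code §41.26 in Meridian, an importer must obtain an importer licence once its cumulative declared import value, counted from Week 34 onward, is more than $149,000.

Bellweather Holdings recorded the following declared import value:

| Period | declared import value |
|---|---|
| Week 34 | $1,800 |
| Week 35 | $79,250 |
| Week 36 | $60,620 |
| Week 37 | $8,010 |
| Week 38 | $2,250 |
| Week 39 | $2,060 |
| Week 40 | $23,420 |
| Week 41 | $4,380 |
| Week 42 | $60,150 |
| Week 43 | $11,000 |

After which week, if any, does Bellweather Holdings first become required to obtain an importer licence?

Through Week 34: $1,800
Through Week 35: $81,050
Through Week 36: $141,670
Through Week 37: $149,680 ← exceeds threshold

Week 37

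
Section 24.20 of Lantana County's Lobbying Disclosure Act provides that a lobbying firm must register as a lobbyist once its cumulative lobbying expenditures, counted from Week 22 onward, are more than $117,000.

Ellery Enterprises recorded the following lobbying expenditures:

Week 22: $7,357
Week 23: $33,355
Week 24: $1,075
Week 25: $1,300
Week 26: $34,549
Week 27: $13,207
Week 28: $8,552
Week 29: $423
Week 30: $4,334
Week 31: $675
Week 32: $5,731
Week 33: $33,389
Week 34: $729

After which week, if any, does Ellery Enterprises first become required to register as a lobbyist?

Week 33

Through Week 22: $7,357
Through Week 23: $40,712
Through Week 24: $41,787
Through Week 25: $43,087
Through Week 26: $77,636
Through Week 27: $90,843
Through Week 28: $99,395
Through Week 29: $99,818
Through Week 30: $104,152
Through Week 31: $104,827
Through Week 32: $110,558
Through Week 33: $143,947 ← exceeds threshold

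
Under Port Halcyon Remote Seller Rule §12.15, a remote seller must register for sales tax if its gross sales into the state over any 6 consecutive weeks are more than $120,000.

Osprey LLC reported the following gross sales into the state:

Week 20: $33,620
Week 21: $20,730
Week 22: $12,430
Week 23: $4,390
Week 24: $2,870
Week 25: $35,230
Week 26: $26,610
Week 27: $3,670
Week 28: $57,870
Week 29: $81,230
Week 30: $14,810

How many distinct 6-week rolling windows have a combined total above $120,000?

3

Week 20–Week 25: $33,620 + $20,730 + $12,430 + $4,390 + $2,870 + $35,230 = $109,270 (under)
Week 21–Week 26: $20,730 + $12,430 + $4,390 + $2,870 + $35,230 + $26,610 = $102,260 (under)
Week 22–Week 27: $12,430 + $4,390 + $2,870 + $35,230 + $26,610 + $3,670 = $85,200 (under)
Week 23–Week 28: $4,390 + $2,870 + $35,230 + $26,610 + $3,670 + $57,870 = $130,640 (over)
Week 24–Week 29: $2,870 + $35,230 + $26,610 + $3,670 + $57,870 + $81,230 = $207,480 (over)
Week 25–Week 30: $35,230 + $26,610 + $3,670 + $57,870 + $81,230 + $14,810 = $219,420 (over)
3 windows exceed the threshold.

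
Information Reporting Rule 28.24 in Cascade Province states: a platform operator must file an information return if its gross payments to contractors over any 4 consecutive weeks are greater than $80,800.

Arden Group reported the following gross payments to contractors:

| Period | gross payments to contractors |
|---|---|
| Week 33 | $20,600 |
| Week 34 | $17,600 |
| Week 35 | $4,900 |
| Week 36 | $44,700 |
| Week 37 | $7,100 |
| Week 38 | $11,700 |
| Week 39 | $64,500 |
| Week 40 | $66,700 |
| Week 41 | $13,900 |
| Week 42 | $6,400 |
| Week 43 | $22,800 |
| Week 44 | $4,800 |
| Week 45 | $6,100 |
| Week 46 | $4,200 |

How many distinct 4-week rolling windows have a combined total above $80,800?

6

Week 33–Week 36: $20,600 + $17,600 + $4,900 + $44,700 = $87,800 (over)
Week 34–Week 37: $17,600 + $4,900 + $44,700 + $7,100 = $74,300 (under)
Week 35–Week 38: $4,900 + $44,700 + $7,100 + $11,700 = $68,400 (under)
Week 36–Week 39: $44,700 + $7,100 + $11,700 + $64,500 = $128,000 (over)
Week 37–Week 40: $7,100 + $11,700 + $64,500 + $66,700 = $150,000 (over)
Week 38–Week 41: $11,700 + $64,500 + $66,700 + $13,900 = $156,800 (over)
Week 39–Week 42: $64,500 + $66,700 + $13,900 + $6,400 = $151,500 (over)
Week 40–Week 43: $66,700 + $13,900 + $6,400 + $22,800 = $109,800 (over)
Week 41–Week 44: $13,900 + $6,400 + $22,800 + $4,800 = $47,900 (under)
Week 42–Week 45: $6,400 + $22,800 + $4,800 + $6,100 = $40,100 (under)
Week 43–Week 46: $22,800 + $4,800 + $6,100 + $4,200 = $37,900 (under)
6 windows exceed the threshold.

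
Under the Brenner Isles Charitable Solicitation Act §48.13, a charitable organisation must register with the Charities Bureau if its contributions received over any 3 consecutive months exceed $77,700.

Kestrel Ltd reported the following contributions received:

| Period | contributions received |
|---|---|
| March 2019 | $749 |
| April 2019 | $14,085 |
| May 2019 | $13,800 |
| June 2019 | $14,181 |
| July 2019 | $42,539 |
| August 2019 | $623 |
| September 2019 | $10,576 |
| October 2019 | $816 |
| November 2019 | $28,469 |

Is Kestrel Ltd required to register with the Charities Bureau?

No

March 2019–May 2019: $749 + $14,085 + $13,800 = $28,634 (under)
April 2019–June 2019: $14,085 + $13,800 + $14,181 = $42,066 (under)
May 2019–July 2019: $13,800 + $14,181 + $42,539 = $70,520 (under)
June 2019–August 2019: $14,181 + $42,539 + $623 = $57,343 (under)
July 2019–September 2019: $42,539 + $623 + $10,576 = $53,738 (under)
August 2019–October 2019: $623 + $10,576 + $816 = $12,015 (under)
September 2019–November 2019: $10,576 + $816 + $28,469 = $39,861 (under)
No window exceeds $77,700.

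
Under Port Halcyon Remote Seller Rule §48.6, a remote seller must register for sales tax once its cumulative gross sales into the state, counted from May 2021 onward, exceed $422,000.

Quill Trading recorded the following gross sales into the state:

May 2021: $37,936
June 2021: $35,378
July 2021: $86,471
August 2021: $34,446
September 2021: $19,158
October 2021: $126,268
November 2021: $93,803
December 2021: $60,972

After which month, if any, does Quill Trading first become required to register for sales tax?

November 2021

Through May 2021: $37,936
Through June 2021: $73,314
Through July 2021: $159,785
Through August 2021: $194,231
Through September 2021: $213,389
Through October 2021: $339,657
Through November 2021: $433,460 ← exceeds threshold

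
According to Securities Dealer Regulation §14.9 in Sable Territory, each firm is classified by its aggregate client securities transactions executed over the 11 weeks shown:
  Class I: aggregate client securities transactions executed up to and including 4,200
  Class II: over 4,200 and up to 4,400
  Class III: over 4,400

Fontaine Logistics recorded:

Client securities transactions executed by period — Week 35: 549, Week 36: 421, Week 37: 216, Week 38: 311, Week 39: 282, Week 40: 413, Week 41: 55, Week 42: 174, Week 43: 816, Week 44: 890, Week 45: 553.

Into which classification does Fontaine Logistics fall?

Aggregate client securities transactions executed: 549 + 421 + 216 + 311 + 282 + 413 + 55 + 174 + 816 + 890 + 553 = 4,680.
4,680 > 4,400, so Class III applies.

Class III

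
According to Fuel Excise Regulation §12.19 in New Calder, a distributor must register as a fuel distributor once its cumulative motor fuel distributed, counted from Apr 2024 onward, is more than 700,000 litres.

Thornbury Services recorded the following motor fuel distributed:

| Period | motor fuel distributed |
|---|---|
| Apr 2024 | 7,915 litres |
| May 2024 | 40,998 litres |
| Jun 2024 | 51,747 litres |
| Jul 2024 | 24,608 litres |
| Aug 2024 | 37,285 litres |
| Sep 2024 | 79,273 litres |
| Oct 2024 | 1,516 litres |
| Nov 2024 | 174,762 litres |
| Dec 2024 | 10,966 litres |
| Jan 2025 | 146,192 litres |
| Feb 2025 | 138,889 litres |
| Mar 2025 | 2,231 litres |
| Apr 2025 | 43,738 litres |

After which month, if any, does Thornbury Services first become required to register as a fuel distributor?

Feb 2025

Through Apr 2024: 7,915 litres
Through May 2024: 48,913 litres
Through Jun 2024: 100,660 litres
Through Jul 2024: 125,268 litres
Through Aug 2024: 162,553 litres
Through Sep 2024: 241,826 litres
Through Oct 2024: 243,342 litres
Through Nov 2024: 418,104 litres
Through Dec 2024: 429,070 litres
Through Jan 2025: 575,262 litres
Through Feb 2025: 714,151 litres ← exceeds threshold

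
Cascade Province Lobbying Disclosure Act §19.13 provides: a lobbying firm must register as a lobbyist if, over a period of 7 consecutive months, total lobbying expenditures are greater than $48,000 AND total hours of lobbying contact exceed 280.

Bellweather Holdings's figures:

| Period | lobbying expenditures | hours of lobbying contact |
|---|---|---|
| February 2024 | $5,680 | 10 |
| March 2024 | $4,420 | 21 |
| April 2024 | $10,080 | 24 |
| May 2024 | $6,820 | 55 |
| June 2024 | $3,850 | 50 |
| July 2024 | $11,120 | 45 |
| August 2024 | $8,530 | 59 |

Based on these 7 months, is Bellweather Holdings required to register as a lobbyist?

Total lobbying expenditures: $5,680 + $4,420 + $10,080 + $6,820 + $3,850 + $11,120 + $8,530 = $50,500 (> $48,000).
Total hours of lobbying contact: 10 + 21 + 24 + 55 + 50 + 45 + 59 = 264 (≤ 280).
The test is 'and': the rule requires both, and at least one is not exceeded.

No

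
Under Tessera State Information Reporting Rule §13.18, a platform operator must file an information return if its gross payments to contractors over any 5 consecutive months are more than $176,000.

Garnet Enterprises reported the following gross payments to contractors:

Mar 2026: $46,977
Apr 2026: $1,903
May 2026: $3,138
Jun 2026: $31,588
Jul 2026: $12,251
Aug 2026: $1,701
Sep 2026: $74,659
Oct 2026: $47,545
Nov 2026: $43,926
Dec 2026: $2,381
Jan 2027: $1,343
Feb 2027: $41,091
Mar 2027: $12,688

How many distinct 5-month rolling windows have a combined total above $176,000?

Mar 2026–Jul 2026: $46,977 + $1,903 + $3,138 + $31,588 + $12,251 = $95,857 (under)
Apr 2026–Aug 2026: $1,903 + $3,138 + $31,588 + $12,251 + $1,701 = $50,581 (under)
May 2026–Sep 2026: $3,138 + $31,588 + $12,251 + $1,701 + $74,659 = $123,337 (under)
Jun 2026–Oct 2026: $31,588 + $12,251 + $1,701 + $74,659 + $47,545 = $167,744 (under)
Jul 2026–Nov 2026: $12,251 + $1,701 + $74,659 + $47,545 + $43,926 = $180,082 (over)
Aug 2026–Dec 2026: $1,701 + $74,659 + $47,545 + $43,926 + $2,381 = $170,212 (under)
Sep 2026–Jan 2027: $74,659 + $47,545 + $43,926 + $2,381 + $1,343 = $169,854 (under)
Oct 2026–Feb 2027: $47,545 + $43,926 + $2,381 + $1,343 + $41,091 = $136,286 (under)
Nov 2026–Mar 2027: $43,926 + $2,381 + $1,343 + $41,091 + $12,688 = $101,429 (under)
1 window exceeds the threshold.

1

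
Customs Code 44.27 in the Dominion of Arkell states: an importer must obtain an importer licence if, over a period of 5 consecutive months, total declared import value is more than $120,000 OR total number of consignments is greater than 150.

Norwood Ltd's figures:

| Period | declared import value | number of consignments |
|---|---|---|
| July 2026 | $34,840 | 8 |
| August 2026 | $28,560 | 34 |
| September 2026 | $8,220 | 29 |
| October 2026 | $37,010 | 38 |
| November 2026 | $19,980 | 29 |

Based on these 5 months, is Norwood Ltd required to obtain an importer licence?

Yes

Total declared import value: $34,840 + $28,560 + $8,220 + $37,010 + $19,980 = $128,610 (> $120,000).
Total number of consignments: 8 + 34 + 29 + 38 + 29 = 138 (≤ 150).
The test is 'or': at least one threshold is exceeded.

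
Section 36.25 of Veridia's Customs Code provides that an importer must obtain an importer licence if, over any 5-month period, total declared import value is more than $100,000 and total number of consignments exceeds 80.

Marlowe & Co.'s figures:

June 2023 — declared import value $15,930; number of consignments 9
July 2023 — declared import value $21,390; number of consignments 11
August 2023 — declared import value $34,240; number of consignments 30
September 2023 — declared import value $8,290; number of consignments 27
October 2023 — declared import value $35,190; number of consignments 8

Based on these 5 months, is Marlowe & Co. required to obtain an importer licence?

Total declared import value: $15,930 + $21,390 + $34,240 + $8,290 + $35,190 = $115,040 (> $100,000).
Total number of consignments: 9 + 11 + 30 + 27 + 8 = 85 (> 80).
The test is 'and': both thresholds are exceeded.

Yes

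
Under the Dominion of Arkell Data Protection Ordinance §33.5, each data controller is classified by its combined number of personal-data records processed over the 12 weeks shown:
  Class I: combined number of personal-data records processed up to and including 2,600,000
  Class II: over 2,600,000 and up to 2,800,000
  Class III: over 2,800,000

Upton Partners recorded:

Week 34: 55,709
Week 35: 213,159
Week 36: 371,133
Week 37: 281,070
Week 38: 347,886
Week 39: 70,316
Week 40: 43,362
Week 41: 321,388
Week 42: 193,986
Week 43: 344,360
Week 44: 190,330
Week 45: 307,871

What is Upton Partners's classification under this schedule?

Class II

Combined number of personal-data records processed: 55,709 + 213,159 + 371,133 + 281,070 + 347,886 + 70,316 + 43,362 + 321,388 + 193,986 + 344,360 + 190,330 + 307,871 = 2,740,570.
2,600,000 < 2,740,570 ≤ 2,800,000, so Class II applies.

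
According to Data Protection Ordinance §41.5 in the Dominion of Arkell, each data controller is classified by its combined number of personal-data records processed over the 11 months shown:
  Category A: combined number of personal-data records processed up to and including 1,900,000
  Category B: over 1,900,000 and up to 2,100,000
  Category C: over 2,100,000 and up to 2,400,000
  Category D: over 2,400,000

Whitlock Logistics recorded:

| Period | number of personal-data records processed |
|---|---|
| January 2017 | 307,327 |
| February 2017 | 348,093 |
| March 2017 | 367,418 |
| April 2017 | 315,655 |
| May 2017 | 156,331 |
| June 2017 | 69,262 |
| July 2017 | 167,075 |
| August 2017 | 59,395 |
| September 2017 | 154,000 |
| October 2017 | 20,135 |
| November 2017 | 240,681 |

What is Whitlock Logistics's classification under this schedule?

Combined number of personal-data records processed: 307,327 + 348,093 + 367,418 + 315,655 + 156,331 + 69,262 + 167,075 + 59,395 + 154,000 + 20,135 + 240,681 = 2,205,372.
2,100,000 < 2,205,372 ≤ 2,400,000, so Category C applies.

Category C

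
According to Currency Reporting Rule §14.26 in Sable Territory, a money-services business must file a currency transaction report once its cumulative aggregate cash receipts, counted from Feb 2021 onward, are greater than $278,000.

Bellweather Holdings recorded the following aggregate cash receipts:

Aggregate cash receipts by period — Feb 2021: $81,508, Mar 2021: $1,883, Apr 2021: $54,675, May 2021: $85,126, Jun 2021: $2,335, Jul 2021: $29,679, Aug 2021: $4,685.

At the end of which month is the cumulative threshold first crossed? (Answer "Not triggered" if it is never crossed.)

Through Feb 2021: $81,508
Through Mar 2021: $83,391
Through Apr 2021: $138,066
Through May 2021: $223,192
Through Jun 2021: $225,527
Through Jul 2021: $255,206
Through Aug 2021: $259,891
Final cumulative total $259,891 ≤ $278,000; the threshold is never exceeded.

Not triggered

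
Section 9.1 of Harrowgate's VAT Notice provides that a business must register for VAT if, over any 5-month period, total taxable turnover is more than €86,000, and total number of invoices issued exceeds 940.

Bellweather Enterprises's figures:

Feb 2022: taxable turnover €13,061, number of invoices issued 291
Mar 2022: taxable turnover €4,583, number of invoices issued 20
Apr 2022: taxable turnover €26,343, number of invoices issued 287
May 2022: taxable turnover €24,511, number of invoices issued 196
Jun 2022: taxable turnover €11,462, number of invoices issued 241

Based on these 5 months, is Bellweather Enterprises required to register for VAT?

No

Total taxable turnover: €13,061 + €4,583 + €26,343 + €24,511 + €11,462 = €79,960 (≤ €86,000).
Total number of invoices issued: 291 + 20 + 287 + 196 + 241 = 1,035 (> 940).
The test is 'and': the rule requires both, and at least one is not exceeded.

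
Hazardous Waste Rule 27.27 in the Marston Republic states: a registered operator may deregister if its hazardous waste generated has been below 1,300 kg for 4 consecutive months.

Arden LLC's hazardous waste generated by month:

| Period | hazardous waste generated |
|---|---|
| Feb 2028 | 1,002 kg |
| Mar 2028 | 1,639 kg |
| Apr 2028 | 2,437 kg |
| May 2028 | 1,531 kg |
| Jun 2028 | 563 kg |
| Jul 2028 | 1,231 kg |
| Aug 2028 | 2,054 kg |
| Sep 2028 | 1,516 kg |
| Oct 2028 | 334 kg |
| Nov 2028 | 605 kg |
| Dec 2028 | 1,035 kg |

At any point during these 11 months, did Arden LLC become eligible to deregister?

No

Months below 1,300 kg: Feb 2028, Jun 2028, Jul 2028, Oct 2028, Nov 2028, Dec 2028.
Longest run of consecutive months below the threshold: 3.
3 < 4, so Arden LLC never became eligible.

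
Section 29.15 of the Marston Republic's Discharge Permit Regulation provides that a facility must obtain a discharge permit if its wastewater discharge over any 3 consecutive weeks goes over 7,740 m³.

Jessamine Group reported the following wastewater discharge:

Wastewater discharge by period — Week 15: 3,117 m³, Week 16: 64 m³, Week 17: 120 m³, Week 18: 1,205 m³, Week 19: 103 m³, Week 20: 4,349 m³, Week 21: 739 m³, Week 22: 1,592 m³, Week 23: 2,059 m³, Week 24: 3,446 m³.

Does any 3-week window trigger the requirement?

No

Week 15–Week 17: 3,117 m³ + 64 m³ + 120 m³ = 3,301 m³ (under)
Week 16–Week 18: 64 m³ + 120 m³ + 1,205 m³ = 1,389 m³ (under)
Week 17–Week 19: 120 m³ + 1,205 m³ + 103 m³ = 1,428 m³ (under)
Week 18–Week 20: 1,205 m³ + 103 m³ + 4,349 m³ = 5,657 m³ (under)
Week 19–Week 21: 103 m³ + 4,349 m³ + 739 m³ = 5,191 m³ (under)
Week 20–Week 22: 4,349 m³ + 739 m³ + 1,592 m³ = 6,680 m³ (under)
Week 21–Week 23: 739 m³ + 1,592 m³ + 2,059 m³ = 4,390 m³ (under)
Week 22–Week 24: 1,592 m³ + 2,059 m³ + 3,446 m³ = 7,097 m³ (under)
No window exceeds 7,740 m³.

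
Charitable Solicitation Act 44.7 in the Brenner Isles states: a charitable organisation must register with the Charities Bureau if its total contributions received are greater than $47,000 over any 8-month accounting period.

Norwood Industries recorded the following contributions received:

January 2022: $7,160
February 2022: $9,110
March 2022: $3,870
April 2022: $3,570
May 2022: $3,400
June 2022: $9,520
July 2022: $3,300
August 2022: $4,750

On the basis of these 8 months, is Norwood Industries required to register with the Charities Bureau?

No

Total contributions received: $7,160 + $9,110 + $3,870 + $3,570 + $3,400 + $9,520 + $3,300 + $4,750 = $44,680.
$44,680 ≤ $47,000, so the threshold is not exceeded.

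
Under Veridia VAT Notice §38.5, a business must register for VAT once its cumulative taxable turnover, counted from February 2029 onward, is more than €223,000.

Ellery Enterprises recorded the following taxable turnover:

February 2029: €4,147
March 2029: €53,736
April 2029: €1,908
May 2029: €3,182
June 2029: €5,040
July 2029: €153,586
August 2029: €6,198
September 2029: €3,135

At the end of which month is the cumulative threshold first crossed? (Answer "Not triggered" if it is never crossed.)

August 2029

Through February 2029: €4,147
Through March 2029: €57,883
Through April 2029: €59,791
Through May 2029: €62,973
Through June 2029: €68,013
Through July 2029: €221,599
Through August 2029: €227,797 ← exceeds threshold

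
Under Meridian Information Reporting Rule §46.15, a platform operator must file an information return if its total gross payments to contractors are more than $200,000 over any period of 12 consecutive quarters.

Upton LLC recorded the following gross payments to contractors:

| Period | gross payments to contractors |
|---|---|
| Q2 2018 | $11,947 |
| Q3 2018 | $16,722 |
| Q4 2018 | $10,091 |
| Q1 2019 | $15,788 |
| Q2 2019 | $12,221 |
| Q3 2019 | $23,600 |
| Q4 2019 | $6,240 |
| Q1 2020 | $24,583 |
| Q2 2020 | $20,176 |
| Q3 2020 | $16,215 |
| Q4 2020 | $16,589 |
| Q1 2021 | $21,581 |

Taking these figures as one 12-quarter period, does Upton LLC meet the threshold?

Total gross payments to contractors: $11,947 + $16,722 + $10,091 + $15,788 + $12,221 + $23,600 + $6,240 + $24,583 + $20,176 + $16,215 + $16,589 + $21,581 = $195,753.
$195,753 ≤ $200,000, so the threshold is not exceeded.

No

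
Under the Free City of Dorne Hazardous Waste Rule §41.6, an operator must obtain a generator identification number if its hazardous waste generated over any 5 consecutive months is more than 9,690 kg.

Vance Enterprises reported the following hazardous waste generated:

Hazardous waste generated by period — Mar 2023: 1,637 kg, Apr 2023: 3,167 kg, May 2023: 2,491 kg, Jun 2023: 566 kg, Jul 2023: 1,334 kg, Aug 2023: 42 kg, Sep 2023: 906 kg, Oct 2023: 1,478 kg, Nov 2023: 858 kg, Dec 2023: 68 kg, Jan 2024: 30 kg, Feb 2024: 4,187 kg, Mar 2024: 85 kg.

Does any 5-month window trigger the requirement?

Mar 2023–Jul 2023: 1,637 kg + 3,167 kg + 2,491 kg + 566 kg + 1,334 kg = 9,195 kg (under)
Apr 2023–Aug 2023: 3,167 kg + 2,491 kg + 566 kg + 1,334 kg + 42 kg = 7,600 kg (under)
May 2023–Sep 2023: 2,491 kg + 566 kg + 1,334 kg + 42 kg + 906 kg = 5,339 kg (under)
Jun 2023–Oct 2023: 566 kg + 1,334 kg + 42 kg + 906 kg + 1,478 kg = 4,326 kg (under)
Jul 2023–Nov 2023: 1,334 kg + 42 kg + 906 kg + 1,478 kg + 858 kg = 4,618 kg (under)
Aug 2023–Dec 2023: 42 kg + 906 kg + 1,478 kg + 858 kg + 68 kg = 3,352 kg (under)
Sep 2023–Jan 2024: 906 kg + 1,478 kg + 858 kg + 68 kg + 30 kg = 3,340 kg (under)
Oct 2023–Feb 2024: 1,478 kg + 858 kg + 68 kg + 30 kg + 4,187 kg = 6,621 kg (under)
Nov 2023–Mar 2024: 858 kg + 68 kg + 30 kg + 4,187 kg + 85 kg = 5,228 kg (under)
No window exceeds 9,690 kg.

No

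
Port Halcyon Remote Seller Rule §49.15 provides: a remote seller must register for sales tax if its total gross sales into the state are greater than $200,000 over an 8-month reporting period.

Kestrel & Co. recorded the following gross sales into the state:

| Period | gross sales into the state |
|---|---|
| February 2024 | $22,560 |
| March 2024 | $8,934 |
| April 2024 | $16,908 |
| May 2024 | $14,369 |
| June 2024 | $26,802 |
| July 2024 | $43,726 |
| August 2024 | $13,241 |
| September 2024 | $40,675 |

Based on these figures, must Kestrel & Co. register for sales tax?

Total gross sales into the state: $22,560 + $8,934 + $16,908 + $14,369 + $26,802 + $43,726 + $13,241 + $40,675 = $187,215.
$187,215 ≤ $200,000, so the threshold is not exceeded.

No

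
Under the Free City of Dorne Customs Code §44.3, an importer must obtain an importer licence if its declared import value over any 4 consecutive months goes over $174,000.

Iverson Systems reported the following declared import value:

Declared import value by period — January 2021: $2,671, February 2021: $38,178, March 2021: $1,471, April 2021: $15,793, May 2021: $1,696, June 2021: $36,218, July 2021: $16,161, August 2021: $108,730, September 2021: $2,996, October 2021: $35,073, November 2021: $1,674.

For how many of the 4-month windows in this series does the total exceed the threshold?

January 2021–April 2021: $2,671 + $38,178 + $1,471 + $15,793 = $58,113 (under)
February 2021–May 2021: $38,178 + $1,471 + $15,793 + $1,696 = $57,138 (under)
March 2021–June 2021: $1,471 + $15,793 + $1,696 + $36,218 = $55,178 (under)
April 2021–July 2021: $15,793 + $1,696 + $36,218 + $16,161 = $69,868 (under)
May 2021–August 2021: $1,696 + $36,218 + $16,161 + $108,730 = $162,805 (under)
June 2021–September 2021: $36,218 + $16,161 + $108,730 + $2,996 = $164,105 (under)
July 2021–October 2021: $16,161 + $108,730 + $2,996 + $35,073 = $162,960 (under)
August 2021–November 2021: $108,730 + $2,996 + $35,073 + $1,674 = $148,473 (under)
0 windows exceed the threshold.

0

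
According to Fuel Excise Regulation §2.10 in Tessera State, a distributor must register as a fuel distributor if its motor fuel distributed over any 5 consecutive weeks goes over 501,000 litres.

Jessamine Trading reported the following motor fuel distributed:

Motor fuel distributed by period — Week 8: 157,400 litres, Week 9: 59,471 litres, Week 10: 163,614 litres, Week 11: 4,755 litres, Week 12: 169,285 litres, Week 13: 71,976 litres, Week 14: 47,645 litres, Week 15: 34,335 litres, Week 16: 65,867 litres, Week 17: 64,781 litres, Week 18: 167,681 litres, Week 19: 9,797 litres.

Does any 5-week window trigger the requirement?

Yes

Week 8–Week 12: 157,400 litres + 59,471 litres + 163,614 litres + 4,755 litres + 169,285 litres = 554,525 litres (over)
Week 9–Week 13: 59,471 litres + 163,614 litres + 4,755 litres + 169,285 litres + 71,976 litres = 469,101 litres (under)
Week 10–Week 14: 163,614 litres + 4,755 litres + 169,285 litres + 71,976 litres + 47,645 litres = 457,275 litres (under)
Week 11–Week 15: 4,755 litres + 169,285 litres + 71,976 litres + 47,645 litres + 34,335 litres = 327,996 litres (under)
Week 12–Week 16: 169,285 litres + 71,976 litres + 47,645 litres + 34,335 litres + 65,867 litres = 389,108 litres (under)
Week 13–Week 17: 71,976 litres + 47,645 litres + 34,335 litres + 65,867 litres + 64,781 litres = 284,604 litres (under)
Week 14–Week 18: 47,645 litres + 34,335 litres + 65,867 litres + 64,781 litres + 167,681 litres = 380,309 litres (under)
Week 15–Week 19: 34,335 litres + 65,867 litres + 64,781 litres + 167,681 litres + 9,797 litres = 342,461 litres (under)
At least one window exceeds 501,000 litres.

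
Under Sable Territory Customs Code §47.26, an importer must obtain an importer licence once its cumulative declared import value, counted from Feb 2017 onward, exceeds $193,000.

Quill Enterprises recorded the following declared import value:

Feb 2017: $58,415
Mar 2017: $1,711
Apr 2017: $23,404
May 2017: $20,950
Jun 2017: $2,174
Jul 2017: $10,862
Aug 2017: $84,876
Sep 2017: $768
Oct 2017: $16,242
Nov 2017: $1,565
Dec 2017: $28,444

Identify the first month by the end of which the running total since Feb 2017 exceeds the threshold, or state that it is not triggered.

Through Feb 2017: $58,415
Through Mar 2017: $60,126
Through Apr 2017: $83,530
Through May 2017: $104,480
Through Jun 2017: $106,654
Through Jul 2017: $117,516
Through Aug 2017: $202,392 ← exceeds threshold

Aug 2017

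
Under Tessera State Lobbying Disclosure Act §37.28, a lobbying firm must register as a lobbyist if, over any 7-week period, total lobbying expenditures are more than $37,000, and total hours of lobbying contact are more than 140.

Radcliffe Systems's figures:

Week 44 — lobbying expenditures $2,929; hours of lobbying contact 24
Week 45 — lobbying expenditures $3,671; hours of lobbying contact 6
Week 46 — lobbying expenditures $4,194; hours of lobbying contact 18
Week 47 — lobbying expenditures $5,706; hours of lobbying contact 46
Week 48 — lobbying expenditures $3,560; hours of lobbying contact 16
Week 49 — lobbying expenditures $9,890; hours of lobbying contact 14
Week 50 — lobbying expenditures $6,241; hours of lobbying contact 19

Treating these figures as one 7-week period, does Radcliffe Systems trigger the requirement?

Total lobbying expenditures: $2,929 + $3,671 + $4,194 + $5,706 + $3,560 + $9,890 + $6,241 = $36,191 (≤ $37,000).
Total hours of lobbying contact: 24 + 6 + 18 + 46 + 16 + 14 + 19 = 143 (> 140).
The test is 'and': the rule requires both, and at least one is not exceeded.

No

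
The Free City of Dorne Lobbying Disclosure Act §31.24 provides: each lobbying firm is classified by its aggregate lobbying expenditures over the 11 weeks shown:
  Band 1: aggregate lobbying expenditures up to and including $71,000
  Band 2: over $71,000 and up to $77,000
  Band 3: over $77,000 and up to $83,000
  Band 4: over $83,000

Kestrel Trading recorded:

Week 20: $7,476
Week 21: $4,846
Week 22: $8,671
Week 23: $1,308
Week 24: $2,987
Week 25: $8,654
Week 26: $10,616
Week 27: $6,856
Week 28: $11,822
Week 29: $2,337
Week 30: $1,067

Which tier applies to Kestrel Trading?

Aggregate lobbying expenditures: $7,476 + $4,846 + $8,671 + $1,308 + $2,987 + $8,654 + $10,616 + $6,856 + $11,822 + $2,337 + $1,067 = $66,640.
$66,640 ≤ $71,000, so Band 1 applies.

Band 1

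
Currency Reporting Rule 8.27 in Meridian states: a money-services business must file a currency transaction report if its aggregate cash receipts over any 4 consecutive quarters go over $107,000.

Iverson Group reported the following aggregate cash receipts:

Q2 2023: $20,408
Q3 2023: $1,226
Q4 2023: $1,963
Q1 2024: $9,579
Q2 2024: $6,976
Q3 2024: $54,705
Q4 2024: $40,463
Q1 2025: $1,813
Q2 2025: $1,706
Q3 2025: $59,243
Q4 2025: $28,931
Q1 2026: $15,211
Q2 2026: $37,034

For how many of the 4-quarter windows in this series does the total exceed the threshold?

2

Q2 2023–Q1 2024: $20,408 + $1,226 + $1,963 + $9,579 = $33,176 (under)
Q3 2023–Q2 2024: $1,226 + $1,963 + $9,579 + $6,976 = $19,744 (under)
Q4 2023–Q3 2024: $1,963 + $9,579 + $6,976 + $54,705 = $73,223 (under)
Q1 2024–Q4 2024: $9,579 + $6,976 + $54,705 + $40,463 = $111,723 (over)
Q2 2024–Q1 2025: $6,976 + $54,705 + $40,463 + $1,813 = $103,957 (under)
Q3 2024–Q2 2025: $54,705 + $40,463 + $1,813 + $1,706 = $98,687 (under)
Q4 2024–Q3 2025: $40,463 + $1,813 + $1,706 + $59,243 = $103,225 (under)
Q1 2025–Q4 2025: $1,813 + $1,706 + $59,243 + $28,931 = $91,693 (under)
Q2 2025–Q1 2026: $1,706 + $59,243 + $28,931 + $15,211 = $105,091 (under)
Q3 2025–Q2 2026: $59,243 + $28,931 + $15,211 + $37,034 = $140,419 (over)
2 windows exceed the threshold.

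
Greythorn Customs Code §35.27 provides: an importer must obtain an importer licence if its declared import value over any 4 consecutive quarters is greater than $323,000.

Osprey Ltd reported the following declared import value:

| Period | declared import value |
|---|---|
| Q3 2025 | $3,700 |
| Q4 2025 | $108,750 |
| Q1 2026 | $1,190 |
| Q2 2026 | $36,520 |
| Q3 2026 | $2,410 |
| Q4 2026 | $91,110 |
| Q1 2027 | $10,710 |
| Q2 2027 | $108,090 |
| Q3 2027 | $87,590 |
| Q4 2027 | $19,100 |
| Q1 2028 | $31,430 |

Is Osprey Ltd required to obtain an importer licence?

No

Q3 2025–Q2 2026: $3,700 + $108,750 + $1,190 + $36,520 = $150,160 (under)
Q4 2025–Q3 2026: $108,750 + $1,190 + $36,520 + $2,410 = $148,870 (under)
Q1 2026–Q4 2026: $1,190 + $36,520 + $2,410 + $91,110 = $131,230 (under)
Q2 2026–Q1 2027: $36,520 + $2,410 + $91,110 + $10,710 = $140,750 (under)
Q3 2026–Q2 2027: $2,410 + $91,110 + $10,710 + $108,090 = $212,320 (under)
Q4 2026–Q3 2027: $91,110 + $10,710 + $108,090 + $87,590 = $297,500 (under)
Q1 2027–Q4 2027: $10,710 + $108,090 + $87,590 + $19,100 = $225,490 (under)
Q2 2027–Q1 2028: $108,090 + $87,590 + $19,100 + $31,430 = $246,210 (under)
No window exceeds $323,000.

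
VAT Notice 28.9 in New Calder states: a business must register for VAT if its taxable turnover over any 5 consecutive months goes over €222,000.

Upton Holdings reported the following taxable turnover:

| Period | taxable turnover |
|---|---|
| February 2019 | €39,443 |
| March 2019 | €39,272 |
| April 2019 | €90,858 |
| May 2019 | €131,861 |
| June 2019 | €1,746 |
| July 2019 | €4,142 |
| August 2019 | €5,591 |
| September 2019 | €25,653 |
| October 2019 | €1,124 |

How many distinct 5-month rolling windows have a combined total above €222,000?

February 2019–June 2019: €39,443 + €39,272 + €90,858 + €131,861 + €1,746 = €303,180 (over)
March 2019–July 2019: €39,272 + €90,858 + €131,861 + €1,746 + €4,142 = €267,879 (over)
April 2019–August 2019: €90,858 + €131,861 + €1,746 + €4,142 + €5,591 = €234,198 (over)
May 2019–September 2019: €131,861 + €1,746 + €4,142 + €5,591 + €25,653 = €168,993 (under)
June 2019–October 2019: €1,746 + €4,142 + €5,591 + €25,653 + €1,124 = €38,256 (under)
3 windows exceed the threshold.

3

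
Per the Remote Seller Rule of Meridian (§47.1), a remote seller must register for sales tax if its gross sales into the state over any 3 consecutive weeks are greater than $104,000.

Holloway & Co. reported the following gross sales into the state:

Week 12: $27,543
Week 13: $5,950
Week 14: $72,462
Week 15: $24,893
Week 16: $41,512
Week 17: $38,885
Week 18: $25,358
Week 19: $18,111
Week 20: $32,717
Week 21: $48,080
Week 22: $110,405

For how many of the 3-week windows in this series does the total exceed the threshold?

5

Week 12–Week 14: $27,543 + $5,950 + $72,462 = $105,955 (over)
Week 13–Week 15: $5,950 + $72,462 + $24,893 = $103,305 (under)
Week 14–Week 16: $72,462 + $24,893 + $41,512 = $138,867 (over)
Week 15–Week 17: $24,893 + $41,512 + $38,885 = $105,290 (over)
Week 16–Week 18: $41,512 + $38,885 + $25,358 = $105,755 (over)
Week 17–Week 19: $38,885 + $25,358 + $18,111 = $82,354 (under)
Week 18–Week 20: $25,358 + $18,111 + $32,717 = $76,186 (under)
Week 19–Week 21: $18,111 + $32,717 + $48,080 = $98,908 (under)
Week 20–Week 22: $32,717 + $48,080 + $110,405 = $191,202 (over)
5 windows exceed the threshold.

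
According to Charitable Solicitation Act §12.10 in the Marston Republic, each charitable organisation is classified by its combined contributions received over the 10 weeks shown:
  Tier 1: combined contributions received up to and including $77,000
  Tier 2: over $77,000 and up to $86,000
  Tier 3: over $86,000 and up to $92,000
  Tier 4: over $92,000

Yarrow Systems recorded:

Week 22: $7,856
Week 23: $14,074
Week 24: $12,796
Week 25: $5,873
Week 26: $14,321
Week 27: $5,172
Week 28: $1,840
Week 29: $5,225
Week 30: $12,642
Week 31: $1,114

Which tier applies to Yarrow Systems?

Tier 2

Combined contributions received: $7,856 + $14,074 + $12,796 + $5,873 + $14,321 + $5,172 + $1,840 + $5,225 + $12,642 + $1,114 = $80,913.
$77,000 < $80,913 ≤ $86,000, so Tier 2 applies.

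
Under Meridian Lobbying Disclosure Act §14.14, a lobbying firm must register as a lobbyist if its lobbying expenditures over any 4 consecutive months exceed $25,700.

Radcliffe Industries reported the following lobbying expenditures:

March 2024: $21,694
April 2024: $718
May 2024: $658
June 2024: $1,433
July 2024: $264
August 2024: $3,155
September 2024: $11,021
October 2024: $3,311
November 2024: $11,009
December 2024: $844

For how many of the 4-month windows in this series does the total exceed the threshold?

March 2024–June 2024: $21,694 + $718 + $658 + $1,433 = $24,503 (under)
April 2024–July 2024: $718 + $658 + $1,433 + $264 = $3,073 (under)
May 2024–August 2024: $658 + $1,433 + $264 + $3,155 = $5,510 (under)
June 2024–September 2024: $1,433 + $264 + $3,155 + $11,021 = $15,873 (under)
July 2024–October 2024: $264 + $3,155 + $11,021 + $3,311 = $17,751 (under)
August 2024–November 2024: $3,155 + $11,021 + $3,311 + $11,009 = $28,496 (over)
September 2024–December 2024: $11,021 + $3,311 + $11,009 + $844 = $26,185 (over)
2 windows exceed the threshold.

2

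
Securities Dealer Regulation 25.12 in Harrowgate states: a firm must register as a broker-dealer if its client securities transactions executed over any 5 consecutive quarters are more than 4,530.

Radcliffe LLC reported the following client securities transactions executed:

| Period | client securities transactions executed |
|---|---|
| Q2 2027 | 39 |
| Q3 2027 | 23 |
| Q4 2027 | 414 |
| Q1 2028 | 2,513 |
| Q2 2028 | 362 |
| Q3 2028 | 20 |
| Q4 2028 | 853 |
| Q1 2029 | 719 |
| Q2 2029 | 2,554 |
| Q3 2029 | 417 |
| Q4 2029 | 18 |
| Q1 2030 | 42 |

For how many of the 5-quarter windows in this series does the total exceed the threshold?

2

Q2 2027–Q2 2028: 39 + 23 + 414 + 2,513 + 362 = 3,351 (under)
Q3 2027–Q3 2028: 23 + 414 + 2,513 + 362 + 20 = 3,332 (under)
Q4 2027–Q4 2028: 414 + 2,513 + 362 + 20 + 853 = 4,162 (under)
Q1 2028–Q1 2029: 2,513 + 362 + 20 + 853 + 719 = 4,467 (under)
Q2 2028–Q2 2029: 362 + 20 + 853 + 719 + 2,554 = 4,508 (under)
Q3 2028–Q3 2029: 20 + 853 + 719 + 2,554 + 417 = 4,563 (over)
Q4 2028–Q4 2029: 853 + 719 + 2,554 + 417 + 18 = 4,561 (over)
Q1 2029–Q1 2030: 719 + 2,554 + 417 + 18 + 42 = 3,750 (under)
2 windows exceed the threshold.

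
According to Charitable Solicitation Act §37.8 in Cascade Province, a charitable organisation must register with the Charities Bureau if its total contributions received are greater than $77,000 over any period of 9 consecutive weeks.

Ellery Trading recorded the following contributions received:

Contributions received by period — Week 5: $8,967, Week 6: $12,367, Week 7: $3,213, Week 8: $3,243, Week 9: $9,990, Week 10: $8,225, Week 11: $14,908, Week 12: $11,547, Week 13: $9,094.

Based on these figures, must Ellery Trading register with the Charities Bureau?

Total contributions received: $8,967 + $12,367 + $3,213 + $3,243 + $9,990 + $8,225 + $14,908 + $11,547 + $9,094 = $81,554.
$81,554 > $77,000, so the threshold is exceeded.

Yes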